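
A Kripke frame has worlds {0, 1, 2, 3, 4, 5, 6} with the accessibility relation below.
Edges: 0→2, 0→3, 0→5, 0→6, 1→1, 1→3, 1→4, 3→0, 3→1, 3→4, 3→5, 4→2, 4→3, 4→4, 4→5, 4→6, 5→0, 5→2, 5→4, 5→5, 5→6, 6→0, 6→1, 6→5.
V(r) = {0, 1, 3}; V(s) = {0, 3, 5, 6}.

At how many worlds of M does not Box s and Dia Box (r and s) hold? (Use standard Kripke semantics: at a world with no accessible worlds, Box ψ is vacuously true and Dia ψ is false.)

3

Let φ = not Box s and Dia Box (r and s). Evaluate φ at each world:
  0 (successors {2, 3, 5, 6}): φ is true.
  1 (successors {1, 3, 4}): φ is false.
  2 (successors ∅): φ is false.
  3 (successors {0, 1, 4, 5}): φ is false.
  4 (successors {2, 3, 4, 5, 6}): φ is true.
  5 (successors {0, 2, 4, 5, 6}): φ is true.
  6 (successors {0, 1, 5}): φ is false.
For instance, at 5:
  At 5: not Box s is true, Dia Box (r and s) is true, so not Box s and Dia Box (r and s) is true.
    At 5: Box s is false, so not Box s is true.
      At 5: Box s requires s at every successor {0, 2, 4, 5, 6}.
        s fails at 2, so Box s is false at 5.
    At 5: Dia Box (r and s) requires Box (r and s) at some successor in {0, 2, 4, 5, 6}.
      Box (r and s) holds at 2, so Dia Box (r and s) is true at 5.
Satisfying worlds: {0, 4, 5}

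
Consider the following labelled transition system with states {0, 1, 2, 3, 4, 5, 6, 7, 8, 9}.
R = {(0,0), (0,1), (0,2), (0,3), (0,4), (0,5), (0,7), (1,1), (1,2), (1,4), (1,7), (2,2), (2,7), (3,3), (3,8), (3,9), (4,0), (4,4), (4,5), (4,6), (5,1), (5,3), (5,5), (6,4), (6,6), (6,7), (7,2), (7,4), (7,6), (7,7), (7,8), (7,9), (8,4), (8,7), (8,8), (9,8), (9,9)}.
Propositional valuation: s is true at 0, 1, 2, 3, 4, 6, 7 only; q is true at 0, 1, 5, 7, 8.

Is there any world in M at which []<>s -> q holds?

Yes

Let φ = []<>s -> q. Evaluate φ at each world:
  0 (successors {0, 1, 2, 3, 4, 5, 7}): φ is true.
  1 (successors {1, 2, 4, 7}): φ is true.
  2 (successors {2, 7}): φ is false.
  3 (successors {3, 8, 9}): φ is true.
  4 (successors {0, 4, 5, 6}): φ is false.
  5 (successors {1, 3, 5}): φ is true.
  6 (successors {4, 6, 7}): φ is false.
  7 (successors {2, 4, 6, 7, 8, 9}): φ is true.
  8 (successors {4, 7, 8}): φ is true.
  9 (successors {8, 9}): φ is true.
Detail at 0 (witness):
  At 0: []<>s is true, q is true, so []<>s -> q is true.
    At 0: []<>s requires <>s at every successor {0, 1, 2, 3, 4, 5, 7}.
      At 0: <>s is true.
      At 1: <>s is true.
      At 2: <>s is true.
      At 3: <>s is true.
      At 4: <>s is true.
      At 5: <>s is true.
      At 7: <>s is true.
    So []<>s is true at 0.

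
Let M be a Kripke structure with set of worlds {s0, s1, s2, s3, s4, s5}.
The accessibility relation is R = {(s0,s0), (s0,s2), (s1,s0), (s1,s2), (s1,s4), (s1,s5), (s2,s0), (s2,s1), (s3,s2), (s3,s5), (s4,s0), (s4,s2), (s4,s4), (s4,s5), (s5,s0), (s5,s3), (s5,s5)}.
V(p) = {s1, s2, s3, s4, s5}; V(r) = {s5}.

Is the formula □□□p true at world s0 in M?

At s0: □□□p requires □□p at every successor {s0, s2}.
  □□p fails at s0, so □□□p is false at s0.
    At s0: □□p requires □p at every successor {s0, s2}.
      □p fails at s0, so □□p is false at s0.

No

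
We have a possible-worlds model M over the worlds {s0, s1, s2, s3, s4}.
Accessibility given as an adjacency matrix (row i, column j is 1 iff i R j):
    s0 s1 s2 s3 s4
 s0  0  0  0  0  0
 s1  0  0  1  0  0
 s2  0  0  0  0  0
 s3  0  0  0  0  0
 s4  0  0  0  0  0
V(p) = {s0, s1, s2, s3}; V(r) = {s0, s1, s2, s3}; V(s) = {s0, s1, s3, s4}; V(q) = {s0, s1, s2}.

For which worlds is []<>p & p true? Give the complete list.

s0, s2, s3

Recall that []ψ holds at a world iff ψ holds at every accessible world, and <>ψ holds iff ψ holds at some accessible world.
Let φ = []<>p & p. Evaluate φ at each world:
  s0 (successors ∅): φ is true.
  s1 (successors {s2}): φ is false.
  s2 (successors ∅): φ is true.
  s3 (successors ∅): φ is true.
  s4 (successors ∅): φ is false.
For instance, at s1:
  At s1: []<>p is false, p is true, so []<>p & p is false.
    At s1: []<>p requires <>p at every successor {s2}.
      <>p fails at s2, so []<>p is false at s1.
Satisfying worlds: {s0, s2, s3}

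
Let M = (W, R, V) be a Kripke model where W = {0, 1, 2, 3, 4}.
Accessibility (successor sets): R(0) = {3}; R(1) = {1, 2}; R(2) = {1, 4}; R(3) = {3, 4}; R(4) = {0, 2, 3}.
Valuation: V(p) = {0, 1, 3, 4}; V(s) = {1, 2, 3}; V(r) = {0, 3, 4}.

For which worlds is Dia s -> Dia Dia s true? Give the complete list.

0, 1, 2, 3, 4

Recall that Dia ψ holds at a world iff ψ holds at some accessible world.
Let φ = Dia s -> Dia Dia s. Evaluate φ at each world:
  0 (successors {3}): φ is true.
  1 (successors {1, 2}): φ is true.
  2 (successors {1, 4}): φ is true.
  3 (successors {3, 4}): φ is true.
  4 (successors {0, 2, 3}): φ is true.
For instance, at 4:
  At 4: Dia s is true, Dia Dia s is true, so Dia s -> Dia Dia s is true.
    At 4: Dia s requires s at some successor in {0, 2, 3}.
      s holds at 2, so Dia s is true at 4.
    At 4: Dia Dia s requires Dia s at some successor in {0, 2, 3}.
      Dia s holds at 0, so Dia Dia s is true at 4.
Satisfying worlds: {0, 1, 2, 3, 4}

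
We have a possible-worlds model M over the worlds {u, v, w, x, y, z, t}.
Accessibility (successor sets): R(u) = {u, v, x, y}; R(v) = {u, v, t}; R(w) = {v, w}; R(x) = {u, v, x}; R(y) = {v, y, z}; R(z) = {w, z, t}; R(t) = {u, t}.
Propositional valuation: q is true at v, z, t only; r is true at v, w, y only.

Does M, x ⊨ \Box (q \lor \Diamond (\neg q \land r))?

No

At x: \Box (q \lor \Diamond (\neg q \land r)) requires q \lor \Diamond (\neg q \land r) at every successor {u, v, x}.
  q \lor \Diamond (\neg q \land r) fails at x, so \Box (q \lor \Diamond (\neg q \land r)) is false at x.
    At x: q is false, \Diamond (\neg q \land r) is false, so q \lor \Diamond (\neg q \land r) is false.
      At x: \Diamond (\neg q \land r) requires \neg q \land r at some successor in {u, v, x}.
        At u: \neg q \land r is false.
        At v: \neg q \land r is false.
        At x: \neg q \land r is false.
      So \Diamond (\neg q \land r) is false at x.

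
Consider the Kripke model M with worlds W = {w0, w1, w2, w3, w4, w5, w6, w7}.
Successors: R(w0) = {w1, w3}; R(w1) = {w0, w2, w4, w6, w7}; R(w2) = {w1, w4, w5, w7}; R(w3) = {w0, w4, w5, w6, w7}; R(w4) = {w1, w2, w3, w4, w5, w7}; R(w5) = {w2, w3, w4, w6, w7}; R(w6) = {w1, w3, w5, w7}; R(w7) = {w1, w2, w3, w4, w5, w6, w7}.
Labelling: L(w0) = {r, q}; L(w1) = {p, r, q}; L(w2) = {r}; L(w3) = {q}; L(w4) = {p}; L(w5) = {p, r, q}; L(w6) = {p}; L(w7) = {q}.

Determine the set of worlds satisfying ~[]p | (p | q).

Let φ = ~[]p | (p | q). Evaluate φ at each world:
  w0 (successors {w1, w3}): φ is true.
  w1 (successors {w0, w2, w4, w6, w7}): φ is true.
  w2 (successors {w1, w4, w5, w7}): φ is true.
  w3 (successors {w0, w4, w5, w6, w7}): φ is true.
  w4 (successors {w1, w2, w3, w4, w5, w7}): φ is true.
  w5 (successors {w2, w3, w4, w6, w7}): φ is true.
  w6 (successors {w1, w3, w5, w7}): φ is true.
  w7 (successors {w1, w2, w3, w4, w5, w6, w7}): φ is true.
For instance, at w7:
  At w7: ~[]p is true, p | q is true, so ~[]p | (p | q) is true.
    At w7: []p is false, so ~[]p is true.
      At w7: []p requires p at every successor {w1, w2, w3, w4, w5, w6, w7}.
        p fails at w2, so []p is false at w7.
Satisfying worlds: {w0, w1, w2, w3, w4, w5, w6, w7}

w0, w1, w2, w3, w4, w5, w6, w7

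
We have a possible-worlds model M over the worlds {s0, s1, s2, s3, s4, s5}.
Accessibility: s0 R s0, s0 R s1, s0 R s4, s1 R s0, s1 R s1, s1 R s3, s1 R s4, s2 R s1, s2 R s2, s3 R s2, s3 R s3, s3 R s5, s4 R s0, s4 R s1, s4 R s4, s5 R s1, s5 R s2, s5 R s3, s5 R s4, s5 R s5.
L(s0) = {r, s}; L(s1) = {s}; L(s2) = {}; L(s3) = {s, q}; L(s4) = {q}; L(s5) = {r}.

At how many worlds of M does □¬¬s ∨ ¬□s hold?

6

Let φ = □¬¬s ∨ ¬□s. Evaluate φ at each world:
  s0 (successors {s0, s1, s4}): φ is true.
  s1 (successors {s0, s1, s3, s4}): φ is true.
  s2 (successors {s1, s2}): φ is true.
  s3 (successors {s2, s3, s5}): φ is true.
  s4 (successors {s0, s1, s4}): φ is true.
  s5 (successors {s1, s2, s3, s4, s5}): φ is true.
For instance, at s4:
  At s4: □¬¬s is false, ¬□s is true, so □¬¬s ∨ ¬□s is true.
    At s4: □¬¬s requires ¬¬s at every successor {s0, s1, s4}.
      ¬¬s fails at s4, so □¬¬s is false at s4.
    At s4: □s is false, so ¬□s is true.
      At s4: □s requires s at every successor {s0, s1, s4}.
        s fails at s4, so □s is false at s4.
Satisfying worlds: {s0, s1, s2, s3, s4, s5}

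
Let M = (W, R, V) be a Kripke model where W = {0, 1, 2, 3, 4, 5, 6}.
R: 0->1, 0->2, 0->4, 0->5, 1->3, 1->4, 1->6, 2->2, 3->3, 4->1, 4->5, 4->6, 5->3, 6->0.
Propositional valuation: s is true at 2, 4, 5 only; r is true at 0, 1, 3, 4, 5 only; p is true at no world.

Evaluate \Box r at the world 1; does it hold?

At 1: \Box r requires r at every successor {3, 4, 6}.
  r fails at 6, so \Box r is false at 1.

No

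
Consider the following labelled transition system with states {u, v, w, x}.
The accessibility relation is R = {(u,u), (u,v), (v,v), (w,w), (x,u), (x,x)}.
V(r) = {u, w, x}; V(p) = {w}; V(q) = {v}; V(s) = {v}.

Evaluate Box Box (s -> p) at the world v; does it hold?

At v: Box Box (s -> p) requires Box (s -> p) at every successor {v}.
  Box (s -> p) fails at v, so Box Box (s -> p) is false at v.
    At v: Box (s -> p) requires s -> p at every successor {v}.
      s -> p fails at v, so Box (s -> p) is false at v.

No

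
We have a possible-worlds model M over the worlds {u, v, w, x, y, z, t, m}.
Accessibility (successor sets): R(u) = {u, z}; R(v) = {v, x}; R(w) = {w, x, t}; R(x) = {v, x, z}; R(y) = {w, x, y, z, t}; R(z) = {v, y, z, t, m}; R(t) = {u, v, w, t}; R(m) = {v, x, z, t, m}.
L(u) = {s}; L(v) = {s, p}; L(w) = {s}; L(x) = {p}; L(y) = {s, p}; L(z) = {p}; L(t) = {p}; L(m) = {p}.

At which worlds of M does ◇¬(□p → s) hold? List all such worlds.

Recall that □ψ holds at a world iff ψ holds at every accessible world, and ◇ψ holds iff ψ holds at some accessible world.
Let φ = ◇¬(□p → s). Evaluate φ at each world:
  u (successors {u, z}): φ is true.
  v (successors {v, x}): φ is true.
  w (successors {w, x, t}): φ is true.
  x (successors {v, x, z}): φ is true.
  y (successors {w, x, y, z, t}): φ is true.
  z (successors {v, y, z, t, m}): φ is true.
  t (successors {u, v, w, t}): φ is false.
  m (successors {v, x, z, t, m}): φ is true.
For instance, at t:
  At t: ◇¬(□p → s) requires ¬(□p → s) at some successor in {u, v, w, t}.
    At u: ¬(□p → s) is false.
    At v: ¬(□p → s) is false.
    At w: ¬(□p → s) is false.
    At t: ¬(□p → s) is false.
  So ◇¬(□p → s) is false at t.
Satisfying worlds: {u, v, w, x, y, z, m}

u, v, w, x, y, z, m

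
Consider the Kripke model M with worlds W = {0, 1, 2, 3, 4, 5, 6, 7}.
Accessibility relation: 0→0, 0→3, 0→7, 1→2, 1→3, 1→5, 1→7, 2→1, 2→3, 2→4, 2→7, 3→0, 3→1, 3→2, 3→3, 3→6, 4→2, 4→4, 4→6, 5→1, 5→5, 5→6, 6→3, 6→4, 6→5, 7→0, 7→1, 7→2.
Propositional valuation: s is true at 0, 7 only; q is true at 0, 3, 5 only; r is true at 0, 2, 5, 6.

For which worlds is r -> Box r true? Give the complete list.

Let φ = r -> Box r. Evaluate φ at each world:
  0 (successors {0, 3, 7}): φ is false.
  1 (successors {2, 3, 5, 7}): φ is true.
  2 (successors {1, 3, 4, 7}): φ is false.
  3 (successors {0, 1, 2, 3, 6}): φ is true.
  4 (successors {2, 4, 6}): φ is true.
  5 (successors {1, 5, 6}): φ is false.
  6 (successors {3, 4, 5}): φ is false.
  7 (successors {0, 1, 2}): φ is true.
For instance, at 7:
  At 7: r is false, Box r is false, so r -> Box r is true.
    At 7: Box r requires r at every successor {0, 1, 2}.
      r fails at 1, so Box r is false at 7.
Satisfying worlds: {1, 3, 4, 7}

1, 3, 4, 7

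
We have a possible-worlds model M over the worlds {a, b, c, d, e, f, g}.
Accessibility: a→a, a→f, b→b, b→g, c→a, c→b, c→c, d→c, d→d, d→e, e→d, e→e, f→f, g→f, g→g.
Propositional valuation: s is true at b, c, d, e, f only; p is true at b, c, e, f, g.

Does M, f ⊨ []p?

Yes

At f: []p requires p at every successor {f}.
  At f: p is true.
So []p is true at f.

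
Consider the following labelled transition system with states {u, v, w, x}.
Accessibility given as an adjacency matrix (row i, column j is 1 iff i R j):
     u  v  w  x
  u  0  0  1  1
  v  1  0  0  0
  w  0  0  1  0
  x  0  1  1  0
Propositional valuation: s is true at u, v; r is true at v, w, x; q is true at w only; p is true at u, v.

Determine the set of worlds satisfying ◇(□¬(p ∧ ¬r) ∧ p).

v

Recall that □ψ holds at a world iff ψ holds at every accessible world, and ◇ψ holds iff ψ holds at some accessible world.
Let φ = ◇(□¬(p ∧ ¬r) ∧ p). Evaluate φ at each world:
  u (successors {w, x}): φ is false.
  v (successors {u}): φ is true.
  w (successors {w}): φ is false.
  x (successors {v, w}): φ is false.
For instance, at w:
  At w: ◇(□¬(p ∧ ¬r) ∧ p) requires □¬(p ∧ ¬r) ∧ p at some successor in {w}.
    At w: □¬(p ∧ ¬r) ∧ p is false.
  So ◇(□¬(p ∧ ¬r) ∧ p) is false at w.
Satisfying worlds: {v}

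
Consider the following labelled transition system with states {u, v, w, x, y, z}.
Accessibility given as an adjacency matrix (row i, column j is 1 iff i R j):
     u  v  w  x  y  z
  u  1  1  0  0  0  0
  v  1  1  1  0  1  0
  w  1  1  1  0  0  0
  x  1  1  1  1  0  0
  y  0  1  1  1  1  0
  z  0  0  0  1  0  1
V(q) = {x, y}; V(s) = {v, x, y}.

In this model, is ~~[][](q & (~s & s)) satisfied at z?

Recall that []ψ holds at a world iff ψ holds at every accessible world, and <>ψ holds iff ψ holds at some accessible world.
At z: ~[][](q & (~s & s)) is true, so ~~[][](q & (~s & s)) is false.
  At z: [][](q & (~s & s)) is false, so ~[][](q & (~s & s)) is true.
    At z: [][](q & (~s & s)) requires [](q & (~s & s)) at every successor {x, z}.
      [](q & (~s & s)) fails at x, so [][](q & (~s & s)) is false at z.

No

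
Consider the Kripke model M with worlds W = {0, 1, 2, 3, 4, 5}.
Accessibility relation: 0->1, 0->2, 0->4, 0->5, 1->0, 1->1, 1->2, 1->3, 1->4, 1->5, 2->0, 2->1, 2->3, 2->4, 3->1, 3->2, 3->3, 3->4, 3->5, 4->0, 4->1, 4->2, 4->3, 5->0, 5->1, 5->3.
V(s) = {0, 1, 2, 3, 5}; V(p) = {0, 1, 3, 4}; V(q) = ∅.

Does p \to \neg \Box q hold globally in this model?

Recall that \Box ψ holds at a world iff ψ holds at every accessible world, and \Diamond ψ holds iff ψ holds at some accessible world.
Let φ = p \to \neg \Box q. Evaluate φ at each world:
  0 (successors {1, 2, 4, 5}): φ is true.
  1 (successors {0, 1, 2, 3, 4, 5}): φ is true.
  2 (successors {0, 1, 3, 4}): φ is true.
  3 (successors {1, 2, 3, 4, 5}): φ is true.
  4 (successors {0, 1, 2, 3}): φ is true.
  5 (successors {0, 1, 3}): φ is true.
For instance, at 0:
  At 0: p is true, \neg \Box q is true, so p \to \neg \Box q is true.
    At 0: \Box q is false, so \neg \Box q is true.
      At 0: \Box q requires q at every successor {1, 2, 4, 5}.
        q fails at 1, so \Box q is false at 0.

Yes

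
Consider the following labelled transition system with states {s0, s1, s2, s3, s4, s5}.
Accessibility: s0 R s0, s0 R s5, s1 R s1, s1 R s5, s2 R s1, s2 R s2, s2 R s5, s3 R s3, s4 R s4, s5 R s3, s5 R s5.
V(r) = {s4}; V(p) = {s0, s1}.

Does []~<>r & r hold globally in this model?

Let φ = []~<>r & r. Evaluate φ at each world:
  s0 (successors {s0, s5}): φ is false.
  s1 (successors {s1, s5}): φ is false.
  s2 (successors {s1, s2, s5}): φ is false.
  s3 (successors {s3}): φ is false.
  s4 (successors {s4}): φ is false.
  s5 (successors {s3, s5}): φ is false.
Detail at s0 (counterexample):
  At s0: []~<>r is true, r is false, so []~<>r & r is false.
    At s0: []~<>r requires ~<>r at every successor {s0, s5}.
      At s0: ~<>r is true.
      At s5: ~<>r is true.
    So []~<>r is true at s0.

No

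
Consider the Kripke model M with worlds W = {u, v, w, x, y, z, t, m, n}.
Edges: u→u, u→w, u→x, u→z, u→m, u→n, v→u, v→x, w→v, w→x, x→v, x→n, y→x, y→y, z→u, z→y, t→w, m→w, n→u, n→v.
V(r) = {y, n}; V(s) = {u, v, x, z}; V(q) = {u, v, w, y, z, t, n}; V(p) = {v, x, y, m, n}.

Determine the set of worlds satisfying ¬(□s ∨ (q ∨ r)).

x, m

Let φ = ¬(□s ∨ (q ∨ r)). Evaluate φ at each world:
  u (successors {u, w, x, z, m, n}): φ is false.
  v (successors {u, x}): φ is false.
  w (successors {v, x}): φ is false.
  x (successors {v, n}): φ is true.
  y (successors {x, y}): φ is false.
  z (successors {u, y}): φ is false.
  t (successors {w}): φ is false.
  m (successors {w}): φ is true.
  n (successors {u, v}): φ is false.
For instance, at x:
  At x: □s ∨ (q ∨ r) is false, so ¬(□s ∨ (q ∨ r)) is true.
    At x: □s is false, q ∨ r is false, so □s ∨ (q ∨ r) is false.
      At x: □s requires s at every successor {v, n}.
        s fails at n, so □s is false at x.
Satisfying worlds: {x, m}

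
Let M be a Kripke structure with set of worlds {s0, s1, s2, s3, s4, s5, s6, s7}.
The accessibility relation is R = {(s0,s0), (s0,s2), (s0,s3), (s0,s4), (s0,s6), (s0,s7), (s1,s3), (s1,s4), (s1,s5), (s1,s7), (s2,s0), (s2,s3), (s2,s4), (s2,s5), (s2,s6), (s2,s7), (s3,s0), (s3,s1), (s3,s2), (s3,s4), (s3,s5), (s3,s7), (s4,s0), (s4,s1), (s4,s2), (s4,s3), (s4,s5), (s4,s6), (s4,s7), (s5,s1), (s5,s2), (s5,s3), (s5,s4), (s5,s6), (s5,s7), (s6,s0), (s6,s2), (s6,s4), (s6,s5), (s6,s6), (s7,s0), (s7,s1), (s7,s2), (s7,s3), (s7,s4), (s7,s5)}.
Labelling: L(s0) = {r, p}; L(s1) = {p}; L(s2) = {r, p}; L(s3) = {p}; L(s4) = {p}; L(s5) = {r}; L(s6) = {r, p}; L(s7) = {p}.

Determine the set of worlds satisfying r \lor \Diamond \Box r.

Let φ = r \lor \Diamond \Box r. Evaluate φ at each world:
  s0 (successors {s0, s2, s3, s4, s6, s7}): φ is true.
  s1 (successors {s3, s4, s5, s7}): φ is false.
  s2 (successors {s0, s3, s4, s5, s6, s7}): φ is true.
  s3 (successors {s0, s1, s2, s4, s5, s7}): φ is false.
  s4 (successors {s0, s1, s2, s3, s5, s6, s7}): φ is false.
  s5 (successors {s1, s2, s3, s4, s6, s7}): φ is true.
  s6 (successors {s0, s2, s4, s5, s6}): φ is true.
  s7 (successors {s0, s1, s2, s3, s4, s5}): φ is false.
For instance, at s4:
  At s4: r is false, \Diamond \Box r is false, so r \lor \Diamond \Box r is false.
    At s4: \Diamond \Box r requires \Box r at some successor in {s0, s1, s2, s3, s5, s6, s7}.
      At s0: \Box r is false.
      At s1: \Box r is false.
      At s2: \Box r is false.
      At s3: \Box r is false.
      At s5: \Box r is false.
      At s6: \Box r is false.
      At s7: \Box r is false.
    So \Diamond \Box r is false at s4.
Satisfying worlds: {s0, s2, s5, s6}

s0, s2, s5, s6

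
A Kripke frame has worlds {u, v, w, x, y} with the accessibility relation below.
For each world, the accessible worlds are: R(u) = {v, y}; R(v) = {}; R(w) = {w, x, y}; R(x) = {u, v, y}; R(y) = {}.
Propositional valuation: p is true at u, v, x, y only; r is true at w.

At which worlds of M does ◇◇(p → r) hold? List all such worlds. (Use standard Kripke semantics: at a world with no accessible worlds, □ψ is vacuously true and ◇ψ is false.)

w

Let φ = ◇◇(p → r). Evaluate φ at each world:
  u (successors {v, y}): φ is false.
  v (successors ∅): φ is false.
  w (successors {w, x, y}): φ is true.
  x (successors {u, v, y}): φ is false.
  y (successors ∅): φ is false.
For instance, at w:
  At w: ◇◇(p → r) requires ◇(p → r) at some successor in {w, x, y}.
    ◇(p → r) holds at w, so ◇◇(p → r) is true at w.
      At w: ◇(p → r) requires p → r at some successor in {w, x, y}.
        p → r holds at w, so ◇(p → r) is true at w.
Satisfying worlds: {w}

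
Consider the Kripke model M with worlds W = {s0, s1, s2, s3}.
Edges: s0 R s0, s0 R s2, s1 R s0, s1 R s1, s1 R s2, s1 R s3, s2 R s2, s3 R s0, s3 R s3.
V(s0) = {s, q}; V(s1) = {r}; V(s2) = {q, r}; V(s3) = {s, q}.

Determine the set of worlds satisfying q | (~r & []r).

Let φ = q | (~r & []r). Evaluate φ at each world:
  s0 (successors {s0, s2}): φ is true.
  s1 (successors {s0, s1, s2, s3}): φ is false.
  s2 (successors {s2}): φ is true.
  s3 (successors {s0, s3}): φ is true.
For instance, at s1:
  At s1: q is false, ~r & []r is false, so q | (~r & []r) is false.
    At s1: ~r is false, []r is false, so ~r & []r is false.
      At s1: []r requires r at every successor {s0, s1, s2, s3}.
        r fails at s0, so []r is false at s1.
Satisfying worlds: {s0, s2, s3}

s0, s2, s3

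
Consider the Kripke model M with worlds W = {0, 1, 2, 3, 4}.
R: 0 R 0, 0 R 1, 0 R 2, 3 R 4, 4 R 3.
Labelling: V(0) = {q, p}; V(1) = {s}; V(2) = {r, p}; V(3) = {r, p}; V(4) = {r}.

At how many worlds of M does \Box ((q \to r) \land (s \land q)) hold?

2

Let φ = \Box ((q \to r) \land (s \land q)). Evaluate φ at each world:
  0 (successors {0, 1, 2}): φ is false.
  1 (successors ∅): φ is true.
  2 (successors ∅): φ is true.
  3 (successors {4}): φ is false.
  4 (successors {3}): φ is false.
For instance, at 4:
  At 4: \Box ((q \to r) \land (s \land q)) requires (q \to r) \land (s \land q) at every successor {3}.
    (q \to r) \land (s \land q) fails at 3, so \Box ((q \to r) \land (s \land q)) is false at 4.
Satisfying worlds: {1, 2}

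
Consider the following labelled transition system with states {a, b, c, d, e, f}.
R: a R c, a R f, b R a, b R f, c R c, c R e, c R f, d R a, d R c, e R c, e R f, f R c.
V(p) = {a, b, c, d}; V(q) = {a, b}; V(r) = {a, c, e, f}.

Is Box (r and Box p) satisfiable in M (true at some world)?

Let φ = Box (r and Box p). Evaluate φ at each world:
  a (successors {c, f}): φ is false.
  b (successors {a, f}): φ is false.
  c (successors {c, e, f}): φ is false.
  d (successors {a, c}): φ is false.
  e (successors {c, f}): φ is false.
  f (successors {c}): φ is false.
For instance, at a:
  At a: Box (r and Box p) requires r and Box p at every successor {c, f}.
    r and Box p fails at c, so Box (r and Box p) is false at a.
      At c: r is true, Box p is false, so r and Box p is false.

No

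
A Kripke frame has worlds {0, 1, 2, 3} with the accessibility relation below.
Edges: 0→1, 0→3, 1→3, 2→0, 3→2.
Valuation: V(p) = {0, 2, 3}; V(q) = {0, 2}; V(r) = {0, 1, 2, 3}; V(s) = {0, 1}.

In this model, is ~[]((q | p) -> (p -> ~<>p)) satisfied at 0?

Yes

Recall that []ψ holds at a world iff ψ holds at every accessible world, and <>ψ holds iff ψ holds at some accessible world.
At 0: []((q | p) -> (p -> ~<>p)) is false, so ~[]((q | p) -> (p -> ~<>p)) is true.
  At 0: []((q | p) -> (p -> ~<>p)) requires (q | p) -> (p -> ~<>p) at every successor {1, 3}.
    (q | p) -> (p -> ~<>p) fails at 3, so []((q | p) -> (p -> ~<>p)) is false at 0.
      At 3: q | p is true, p -> ~<>p is false, so (q | p) -> (p -> ~<>p) is false.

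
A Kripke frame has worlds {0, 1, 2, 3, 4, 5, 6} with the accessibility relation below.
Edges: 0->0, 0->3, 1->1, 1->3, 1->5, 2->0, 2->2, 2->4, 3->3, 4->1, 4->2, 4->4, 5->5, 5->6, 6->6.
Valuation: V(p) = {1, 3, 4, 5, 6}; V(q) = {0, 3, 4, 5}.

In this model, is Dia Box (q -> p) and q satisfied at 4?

Yes

At 4: Dia Box (q -> p) is true, q is true, so Dia Box (q -> p) and q is true.
  At 4: Dia Box (q -> p) requires Box (q -> p) at some successor in {1, 2, 4}.
    Box (q -> p) holds at 1, so Dia Box (q -> p) is true at 4.
      At 1: Box (q -> p) requires q -> p at every successor {1, 3, 5}.
        At 1: q -> p is true.
        At 3: q -> p is true.
        At 5: q -> p is true.
      So Box (q -> p) is true at 1.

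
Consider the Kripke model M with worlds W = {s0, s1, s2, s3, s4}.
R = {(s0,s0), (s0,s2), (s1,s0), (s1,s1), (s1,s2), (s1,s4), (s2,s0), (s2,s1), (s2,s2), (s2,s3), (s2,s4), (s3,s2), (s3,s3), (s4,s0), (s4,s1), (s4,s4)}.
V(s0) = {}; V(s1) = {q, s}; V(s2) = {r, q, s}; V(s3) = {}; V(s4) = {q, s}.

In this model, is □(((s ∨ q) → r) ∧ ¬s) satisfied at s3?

At s3: □(((s ∨ q) → r) ∧ ¬s) requires ((s ∨ q) → r) ∧ ¬s at every successor {s2, s3}.
  ((s ∨ q) → r) ∧ ¬s fails at s2, so □(((s ∨ q) → r) ∧ ¬s) is false at s3.

No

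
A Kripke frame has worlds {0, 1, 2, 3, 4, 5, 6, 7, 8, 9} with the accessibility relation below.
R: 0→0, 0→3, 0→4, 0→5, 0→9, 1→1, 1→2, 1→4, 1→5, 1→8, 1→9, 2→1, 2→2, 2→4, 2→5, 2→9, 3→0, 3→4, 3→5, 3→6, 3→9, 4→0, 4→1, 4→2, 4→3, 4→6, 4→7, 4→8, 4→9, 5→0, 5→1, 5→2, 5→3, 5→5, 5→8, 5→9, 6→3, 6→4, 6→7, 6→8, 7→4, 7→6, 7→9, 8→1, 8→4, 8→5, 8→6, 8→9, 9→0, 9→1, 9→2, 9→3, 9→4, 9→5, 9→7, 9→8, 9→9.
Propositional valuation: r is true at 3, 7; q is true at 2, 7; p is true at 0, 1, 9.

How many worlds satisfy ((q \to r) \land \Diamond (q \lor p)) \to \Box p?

Recall that \Box ψ holds at a world iff ψ holds at every accessible world, and \Diamond ψ holds iff ψ holds at some accessible world.
Let φ = ((q \to r) \land \Diamond (q \lor p)) \to \Box p. Evaluate φ at each world:
  0 (successors {0, 3, 4, 5, 9}): φ is false.
  1 (successors {1, 2, 4, 5, 8, 9}): φ is false.
  2 (successors {1, 2, 4, 5, 9}): φ is true.
  3 (successors {0, 4, 5, 6, 9}): φ is false.
  4 (successors {0, 1, 2, 3, 6, 7, 8, 9}): φ is false.
  5 (successors {0, 1, 2, 3, 5, 8, 9}): φ is false.
  6 (successors {3, 4, 7, 8}): φ is false.
  7 (successors {4, 6, 9}): φ is false.
  8 (successors {1, 4, 5, 6, 9}): φ is false.
  9 (successors {0, 1, 2, 3, 4, 5, 7, 8, 9}): φ is false.
For instance, at 3:
  At 3: (q \to r) \land \Diamond (q \lor p) is true, \Box p is false, so ((q \to r) \land \Diamond (q \lor p)) \to \Box p is false.
    At 3: q \to r is true, \Diamond (q \lor p) is true, so (q \to r) \land \Diamond (q \lor p) is true.
      At 3: \Diamond (q \lor p) requires q \lor p at some successor in {0, 4, 5, 6, 9}.
        q \lor p holds at 0, so \Diamond (q \lor p) is true at 3.
    At 3: \Box p requires p at every successor {0, 4, 5, 6, 9}.
      p fails at 4, so \Box p is false at 3.
Satisfying worlds: {2}

1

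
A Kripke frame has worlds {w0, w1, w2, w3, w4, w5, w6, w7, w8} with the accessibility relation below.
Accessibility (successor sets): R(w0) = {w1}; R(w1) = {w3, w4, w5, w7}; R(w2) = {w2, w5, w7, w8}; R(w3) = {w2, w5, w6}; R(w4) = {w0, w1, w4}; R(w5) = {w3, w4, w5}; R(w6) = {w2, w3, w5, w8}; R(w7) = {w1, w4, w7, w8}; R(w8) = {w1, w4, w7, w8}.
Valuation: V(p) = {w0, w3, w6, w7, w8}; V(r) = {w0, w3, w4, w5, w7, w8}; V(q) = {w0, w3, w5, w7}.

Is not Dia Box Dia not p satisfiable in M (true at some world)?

No

Let φ = not Dia Box Dia not p. Evaluate φ at each world:
  w0 (successors {w1}): φ is false.
  w1 (successors {w3, w4, w5, w7}): φ is false.
  w2 (successors {w2, w5, w7, w8}): φ is false.
  w3 (successors {w2, w5, w6}): φ is false.
  w4 (successors {w0, w1, w4}): φ is false.
  w5 (successors {w3, w4, w5}): φ is false.
  w6 (successors {w2, w3, w5, w8}): φ is false.
  w7 (successors {w1, w4, w7, w8}): φ is false.
  w8 (successors {w1, w4, w7, w8}): φ is false.
For instance, at w0:
  At w0: Dia Box Dia not p is true, so not Dia Box Dia not p is false.
    At w0: Dia Box Dia not p requires Box Dia not p at some successor in {w1}.
      Box Dia not p holds at w1, so Dia Box Dia not p is true at w0.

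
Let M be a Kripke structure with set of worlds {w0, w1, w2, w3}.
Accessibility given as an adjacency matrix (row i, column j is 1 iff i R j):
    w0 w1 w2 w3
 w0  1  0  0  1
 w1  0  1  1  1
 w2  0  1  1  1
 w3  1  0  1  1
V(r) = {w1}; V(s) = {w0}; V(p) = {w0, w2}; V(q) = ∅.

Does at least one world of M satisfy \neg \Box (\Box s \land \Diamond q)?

Yes

Recall that \Box ψ holds at a world iff ψ holds at every accessible world, and \Diamond ψ holds iff ψ holds at some accessible world.
Let φ = \neg \Box (\Box s \land \Diamond q). Evaluate φ at each world:
  w0 (successors {w0, w3}): φ is true.
  w1 (successors {w1, w2, w3}): φ is true.
  w2 (successors {w1, w2, w3}): φ is true.
  w3 (successors {w0, w2, w3}): φ is true.
Detail at w0 (witness):
  At w0: \Box (\Box s \land \Diamond q) is false, so \neg \Box (\Box s \land \Diamond q) is true.
    At w0: \Box (\Box s \land \Diamond q) requires \Box s \land \Diamond q at every successor {w0, w3}.
      \Box s \land \Diamond q fails at w0, so \Box (\Box s \land \Diamond q) is false at w0.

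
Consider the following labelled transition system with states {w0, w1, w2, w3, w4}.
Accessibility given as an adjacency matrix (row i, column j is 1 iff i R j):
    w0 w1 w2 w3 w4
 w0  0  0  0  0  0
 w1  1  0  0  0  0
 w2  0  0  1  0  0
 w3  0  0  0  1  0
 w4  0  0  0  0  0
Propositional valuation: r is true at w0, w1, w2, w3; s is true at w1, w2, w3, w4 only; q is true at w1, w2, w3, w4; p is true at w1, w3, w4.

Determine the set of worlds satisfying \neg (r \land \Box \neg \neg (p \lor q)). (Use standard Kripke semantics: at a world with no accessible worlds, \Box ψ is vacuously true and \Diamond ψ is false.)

Let φ = \neg (r \land \Box \neg \neg (p \lor q)). Evaluate φ at each world:
  w0 (successors ∅): φ is false.
  w1 (successors {w0}): φ is true.
  w2 (successors {w2}): φ is false.
  w3 (successors {w3}): φ is false.
  w4 (successors ∅): φ is true.
For instance, at w1:
  At w1: r \land \Box \neg \neg (p \lor q) is false, so \neg (r \land \Box \neg \neg (p \lor q)) is true.
    At w1: r is true, \Box \neg \neg (p \lor q) is false, so r \land \Box \neg \neg (p \lor q) is false.
      At w1: \Box \neg \neg (p \lor q) requires \neg \neg (p \lor q) at every successor {w0}.
        \neg \neg (p \lor q) fails at w0, so \Box \neg \neg (p \lor q) is false at w1.
Satisfying worlds: {w1, w4}

w1, w4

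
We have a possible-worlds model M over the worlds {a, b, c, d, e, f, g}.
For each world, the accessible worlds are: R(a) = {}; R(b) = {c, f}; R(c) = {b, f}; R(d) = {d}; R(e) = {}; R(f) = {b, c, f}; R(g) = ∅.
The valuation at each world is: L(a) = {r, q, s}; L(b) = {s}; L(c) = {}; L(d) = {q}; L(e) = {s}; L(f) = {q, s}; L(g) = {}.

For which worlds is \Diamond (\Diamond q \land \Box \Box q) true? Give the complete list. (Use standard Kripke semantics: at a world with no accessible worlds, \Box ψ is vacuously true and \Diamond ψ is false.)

d

Recall that \Box ψ holds at a world iff ψ holds at every accessible world, and \Diamond ψ holds iff ψ holds at some accessible world.
Let φ = \Diamond (\Diamond q \land \Box \Box q). Evaluate φ at each world:
  a (successors ∅): φ is false.
  b (successors {c, f}): φ is false.
  c (successors {b, f}): φ is false.
  d (successors {d}): φ is true.
  e (successors ∅): φ is false.
  f (successors {b, c, f}): φ is false.
  g (successors ∅): φ is false.
For instance, at f:
  At f: \Diamond (\Diamond q \land \Box \Box q) requires \Diamond q \land \Box \Box q at some successor in {b, c, f}.
    At b: \Diamond q \land \Box \Box q is false.
    At c: \Diamond q \land \Box \Box q is false.
    At f: \Diamond q \land \Box \Box q is false.
  So \Diamond (\Diamond q \land \Box \Box q) is false at f.
Satisfying worlds: {d}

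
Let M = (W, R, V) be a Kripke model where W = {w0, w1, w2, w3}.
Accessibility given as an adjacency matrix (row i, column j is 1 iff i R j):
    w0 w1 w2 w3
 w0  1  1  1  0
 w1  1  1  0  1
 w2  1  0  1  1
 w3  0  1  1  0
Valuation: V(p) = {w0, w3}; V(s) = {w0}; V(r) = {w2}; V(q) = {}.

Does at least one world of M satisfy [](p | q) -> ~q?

Recall that []ψ holds at a world iff ψ holds at every accessible world, and <>ψ holds iff ψ holds at some accessible world.
Let φ = [](p | q) -> ~q. Evaluate φ at each world:
  w0 (successors {w0, w1, w2}): φ is true.
  w1 (successors {w0, w1, w3}): φ is true.
  w2 (successors {w0, w2, w3}): φ is true.
  w3 (successors {w1, w2}): φ is true.
Detail at w0 (witness):
  At w0: [](p | q) is false, ~q is true, so [](p | q) -> ~q is true.
    At w0: [](p | q) requires p | q at every successor {w0, w1, w2}.
      p | q fails at w1, so [](p | q) is false at w0.

Yes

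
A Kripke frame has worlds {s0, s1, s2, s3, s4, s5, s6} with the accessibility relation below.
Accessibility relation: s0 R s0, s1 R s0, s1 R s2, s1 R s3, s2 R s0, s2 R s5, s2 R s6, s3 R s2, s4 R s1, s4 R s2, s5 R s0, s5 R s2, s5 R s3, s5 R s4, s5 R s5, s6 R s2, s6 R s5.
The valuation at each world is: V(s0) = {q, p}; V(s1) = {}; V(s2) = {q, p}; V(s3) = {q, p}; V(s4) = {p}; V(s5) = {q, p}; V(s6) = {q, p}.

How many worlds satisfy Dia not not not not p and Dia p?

Let φ = Dia not not not not p and Dia p. Evaluate φ at each world:
  s0 (successors {s0}): φ is true.
  s1 (successors {s0, s2, s3}): φ is true.
  s2 (successors {s0, s5, s6}): φ is true.
  s3 (successors {s2}): φ is true.
  s4 (successors {s1, s2}): φ is true.
  s5 (successors {s0, s2, s3, s4, s5}): φ is true.
  s6 (successors {s2, s5}): φ is true.
For instance, at s4:
  At s4: Dia not not not not p is true, Dia p is true, so Dia not not not not p and Dia p is true.
    At s4: Dia not not not not p requires not not not not p at some successor in {s1, s2}.
      not not not not p holds at s2, so Dia not not not not p is true at s4.
    At s4: Dia p requires p at some successor in {s1, s2}.
      p holds at s2, so Dia p is true at s4.
Satisfying worlds: {s0, s1, s2, s3, s4, s5, s6}

7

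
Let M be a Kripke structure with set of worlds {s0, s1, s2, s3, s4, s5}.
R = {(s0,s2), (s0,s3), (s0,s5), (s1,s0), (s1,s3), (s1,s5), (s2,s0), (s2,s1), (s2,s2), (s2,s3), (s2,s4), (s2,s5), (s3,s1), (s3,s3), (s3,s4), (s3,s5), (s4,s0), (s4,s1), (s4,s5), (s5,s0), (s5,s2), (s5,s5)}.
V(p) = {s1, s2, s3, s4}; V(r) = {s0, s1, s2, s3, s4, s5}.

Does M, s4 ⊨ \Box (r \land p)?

No

At s4: \Box (r \land p) requires r \land p at every successor {s0, s1, s5}.
  r \land p fails at s0, so \Box (r \land p) is false at s4.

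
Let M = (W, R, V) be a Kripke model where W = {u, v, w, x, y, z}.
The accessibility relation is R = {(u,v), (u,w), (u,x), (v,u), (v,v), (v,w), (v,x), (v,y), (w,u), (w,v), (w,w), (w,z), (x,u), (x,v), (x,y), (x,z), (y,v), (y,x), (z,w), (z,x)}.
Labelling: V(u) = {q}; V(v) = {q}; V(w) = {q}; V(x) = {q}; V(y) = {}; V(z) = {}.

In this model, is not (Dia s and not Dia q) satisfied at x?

Yes

Recall that Dia ψ holds at a world iff ψ holds at some accessible world.
At x: Dia s and not Dia q is false, so not (Dia s and not Dia q) is true.
  At x: Dia s is false, not Dia q is false, so Dia s and not Dia q is false.
    At x: Dia s requires s at some successor in {u, v, y, z}.
      At u: s is false.
      At v: s is false.
      At y: s is false.
      At z: s is false.
    So Dia s is false at x.
    At x: Dia q is true, so not Dia q is false.
      At x: Dia q requires q at some successor in {u, v, y, z}.
        q holds at u, so Dia q is true at x.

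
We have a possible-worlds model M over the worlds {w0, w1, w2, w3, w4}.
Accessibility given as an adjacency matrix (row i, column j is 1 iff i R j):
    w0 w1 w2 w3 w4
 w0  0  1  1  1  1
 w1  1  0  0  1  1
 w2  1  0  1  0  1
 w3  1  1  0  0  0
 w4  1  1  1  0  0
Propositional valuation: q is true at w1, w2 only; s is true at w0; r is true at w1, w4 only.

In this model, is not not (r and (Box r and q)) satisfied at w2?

At w2: not (r and (Box r and q)) is true, so not not (r and (Box r and q)) is false.
  At w2: r and (Box r and q) is false, so not (r and (Box r and q)) is true.
    At w2: r is false, Box r and q is false, so r and (Box r and q) is false.
      At w2: Box r is false, q is true, so Box r and q is false.

No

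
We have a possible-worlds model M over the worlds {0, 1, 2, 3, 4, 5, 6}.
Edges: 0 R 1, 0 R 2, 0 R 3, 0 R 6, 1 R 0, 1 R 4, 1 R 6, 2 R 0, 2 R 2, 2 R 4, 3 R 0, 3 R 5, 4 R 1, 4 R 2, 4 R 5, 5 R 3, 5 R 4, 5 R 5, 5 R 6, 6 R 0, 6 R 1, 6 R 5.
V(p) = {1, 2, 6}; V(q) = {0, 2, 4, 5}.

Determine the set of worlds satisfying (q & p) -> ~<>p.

Let φ = (q & p) -> ~<>p. Evaluate φ at each world:
  0 (successors {1, 2, 3, 6}): φ is true.
  1 (successors {0, 4, 6}): φ is true.
  2 (successors {0, 2, 4}): φ is false.
  3 (successors {0, 5}): φ is true.
  4 (successors {1, 2, 5}): φ is true.
  5 (successors {3, 4, 5, 6}): φ is true.
  6 (successors {0, 1, 5}): φ is true.
For instance, at 0:
  At 0: q & p is false, ~<>p is false, so (q & p) -> ~<>p is true.
    At 0: <>p is true, so ~<>p is false.
      At 0: <>p requires p at some successor in {1, 2, 3, 6}.
        p holds at 1, so <>p is true at 0.
Satisfying worlds: {0, 1, 3, 4, 5, 6}

0, 1, 3, 4, 5, 6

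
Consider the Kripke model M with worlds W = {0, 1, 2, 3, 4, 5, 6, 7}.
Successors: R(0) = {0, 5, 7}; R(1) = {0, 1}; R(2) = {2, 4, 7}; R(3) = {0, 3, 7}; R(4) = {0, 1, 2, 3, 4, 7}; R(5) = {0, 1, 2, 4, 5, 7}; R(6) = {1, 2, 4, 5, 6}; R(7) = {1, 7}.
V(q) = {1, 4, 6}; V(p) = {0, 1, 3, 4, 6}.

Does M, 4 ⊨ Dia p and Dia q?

Yes

Recall that Dia ψ holds at a world iff ψ holds at some accessible world.
At 4: Dia p is true, Dia q is true, so Dia p and Dia q is true.
  At 4: Dia p requires p at some successor in {0, 1, 2, 3, 4, 7}.
    p holds at 0, so Dia p is true at 4.
  At 4: Dia q requires q at some successor in {0, 1, 2, 3, 4, 7}.
    q holds at 1, so Dia q is true at 4.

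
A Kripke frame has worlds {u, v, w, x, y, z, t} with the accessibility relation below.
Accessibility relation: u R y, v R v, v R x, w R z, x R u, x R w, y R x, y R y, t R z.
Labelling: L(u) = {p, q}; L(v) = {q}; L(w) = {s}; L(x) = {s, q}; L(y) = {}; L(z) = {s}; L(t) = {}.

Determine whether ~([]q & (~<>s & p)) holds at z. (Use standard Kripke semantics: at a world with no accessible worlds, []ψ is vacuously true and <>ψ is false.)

Yes

Recall that []ψ holds at a world iff ψ holds at every accessible world, and <>ψ holds iff ψ holds at some accessible world.
At z: []q & (~<>s & p) is false, so ~([]q & (~<>s & p)) is true.
  At z: []q is true, ~<>s & p is false, so []q & (~<>s & p) is false.
    At z: no accessible worlds, so []q holds vacuously.
    At z: ~<>s is true, p is false, so ~<>s & p is false.
      At z: <>s is false, so ~<>s is true.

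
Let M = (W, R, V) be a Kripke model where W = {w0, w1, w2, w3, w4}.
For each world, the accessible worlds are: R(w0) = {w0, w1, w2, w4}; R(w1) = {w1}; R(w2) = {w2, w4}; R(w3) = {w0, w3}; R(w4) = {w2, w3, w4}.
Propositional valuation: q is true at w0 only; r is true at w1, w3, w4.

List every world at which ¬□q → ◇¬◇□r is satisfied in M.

w0, w2, w3, w4

Let φ = ¬□q → ◇¬◇□r. Evaluate φ at each world:
  w0 (successors {w0, w1, w2, w4}): φ is true.
  w1 (successors {w1}): φ is false.
  w2 (successors {w2, w4}): φ is true.
  w3 (successors {w0, w3}): φ is true.
  w4 (successors {w2, w3, w4}): φ is true.
For instance, at w2:
  At w2: ¬□q is true, ◇¬◇□r is true, so ¬□q → ◇¬◇□r is true.
    At w2: □q is false, so ¬□q is true.
      At w2: □q requires q at every successor {w2, w4}.
        q fails at w2, so □q is false at w2.
    At w2: ◇¬◇□r requires ¬◇□r at some successor in {w2, w4}.
      ¬◇□r holds at w2, so ◇¬◇□r is true at w2.
Satisfying worlds: {w0, w2, w3, w4}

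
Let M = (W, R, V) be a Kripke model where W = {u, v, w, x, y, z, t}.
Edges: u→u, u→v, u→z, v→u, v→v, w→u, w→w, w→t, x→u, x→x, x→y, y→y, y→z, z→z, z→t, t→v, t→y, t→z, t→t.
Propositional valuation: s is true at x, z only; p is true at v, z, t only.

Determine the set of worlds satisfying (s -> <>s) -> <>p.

Let φ = (s -> <>s) -> <>p. Evaluate φ at each world:
  u (successors {u, v, z}): φ is true.
  v (successors {u, v}): φ is true.
  w (successors {u, w, t}): φ is true.
  x (successors {u, x, y}): φ is false.
  y (successors {y, z}): φ is true.
  z (successors {z, t}): φ is true.
  t (successors {v, y, z, t}): φ is true.
For instance, at y:
  At y: s -> <>s is true, <>p is true, so (s -> <>s) -> <>p is true.
    At y: s is false, <>s is true, so s -> <>s is true.
      At y: <>s requires s at some successor in {y, z}.
        s holds at z, so <>s is true at y.
    At y: <>p requires p at some successor in {y, z}.
      p holds at z, so <>p is true at y.
Satisfying worlds: {u, v, w, y, z, t}

u, v, w, y, z, t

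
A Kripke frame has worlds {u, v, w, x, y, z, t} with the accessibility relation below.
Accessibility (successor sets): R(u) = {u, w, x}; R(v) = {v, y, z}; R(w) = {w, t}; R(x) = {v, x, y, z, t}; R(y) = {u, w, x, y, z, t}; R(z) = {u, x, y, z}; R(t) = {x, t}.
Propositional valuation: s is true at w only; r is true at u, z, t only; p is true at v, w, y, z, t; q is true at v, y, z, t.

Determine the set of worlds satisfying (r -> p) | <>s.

u, v, w, x, y, z, t

Let φ = (r -> p) | <>s. Evaluate φ at each world:
  u (successors {u, w, x}): φ is true.
  v (successors {v, y, z}): φ is true.
  w (successors {w, t}): φ is true.
  x (successors {v, x, y, z, t}): φ is true.
  y (successors {u, w, x, y, z, t}): φ is true.
  z (successors {u, x, y, z}): φ is true.
  t (successors {x, t}): φ is true.
For instance, at v:
  At v: r -> p is true, <>s is false, so (r -> p) | <>s is true.
    At v: <>s requires s at some successor in {v, y, z}.
      At v: s is false.
      At y: s is false.
      At z: s is false.
    So <>s is false at v.
Satisfying worlds: {u, v, w, x, y, z, t}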